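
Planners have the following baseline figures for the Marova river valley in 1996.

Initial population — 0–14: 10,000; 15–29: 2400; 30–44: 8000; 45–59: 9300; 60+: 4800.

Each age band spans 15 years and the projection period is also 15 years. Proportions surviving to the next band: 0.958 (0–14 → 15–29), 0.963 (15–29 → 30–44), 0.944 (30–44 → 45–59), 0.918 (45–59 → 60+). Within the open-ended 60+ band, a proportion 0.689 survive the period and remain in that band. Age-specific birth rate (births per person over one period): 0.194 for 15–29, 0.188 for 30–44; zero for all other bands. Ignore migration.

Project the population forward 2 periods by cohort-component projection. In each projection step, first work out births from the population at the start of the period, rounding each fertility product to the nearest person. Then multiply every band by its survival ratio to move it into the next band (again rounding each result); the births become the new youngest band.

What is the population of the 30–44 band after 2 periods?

9226

[period 1]
Births: 2400 × 0.194 = 466  |  8000 × 0.188 = 1504 ⇒ total 1970
15–29: 10000 × 0.958 = 9580
30–44: 2400 × 0.963 = 2311
45–59: 8000 × 0.944 = 7552
60+: 9300 × 0.918 + 4800 × 0.689 = 8537 + 3307 = 11844
Population now: 0–14=1970, 15–29=9580, 30–44=2311, 45–59=7552, 60+=11844
[period 2]
Births: 9580 × 0.194 = 1859  |  2311 × 0.188 = 434 ⇒ total 2293
15–29: 1970 × 0.958 = 1887
30–44: 9580 × 0.963 = 9226
45–59: 2311 × 0.944 = 2182
60+: 7552 × 0.918 + 11844 × 0.689 = 6933 + 8161 = 15094
Population now: 0–14=2293, 15–29=1887, 30–44=9226, 45–59=2182, 60+=15094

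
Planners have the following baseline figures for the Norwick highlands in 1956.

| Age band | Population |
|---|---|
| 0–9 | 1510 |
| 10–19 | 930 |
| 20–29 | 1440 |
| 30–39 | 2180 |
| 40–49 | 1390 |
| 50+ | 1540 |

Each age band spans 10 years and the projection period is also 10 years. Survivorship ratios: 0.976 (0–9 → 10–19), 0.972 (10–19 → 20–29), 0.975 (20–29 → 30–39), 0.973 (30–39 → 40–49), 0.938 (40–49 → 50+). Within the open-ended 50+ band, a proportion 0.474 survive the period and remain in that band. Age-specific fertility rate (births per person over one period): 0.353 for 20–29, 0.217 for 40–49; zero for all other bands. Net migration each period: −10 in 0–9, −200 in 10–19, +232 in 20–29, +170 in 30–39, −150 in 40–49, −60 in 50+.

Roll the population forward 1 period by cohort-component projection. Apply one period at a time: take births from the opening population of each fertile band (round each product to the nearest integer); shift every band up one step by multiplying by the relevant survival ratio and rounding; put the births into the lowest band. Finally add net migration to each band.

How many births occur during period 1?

After projecting period 1:
Births: 1440 * 0.353 = 508, 1390 * 0.217 = 302 — total 810
10–19: 1510 * 0.976 = 1474
20–29: 930 * 0.972 = 904
30–39: 1440 * 0.975 = 1404
40–49: 2180 * 0.973 = 2121
50+: 1390 * 0.938 + 1540 * 0.474 = 1304 + 730 = 2034
Net migration: 0–9 − 10 → 800; 10–19 − 200 → 1274; 20–29 + 232 → 1136; 30–39 + 170 → 1574; 40–49 − 150 → 1971; 50+ − 60 → 1974
Giving 800 / 1274 / 1136 / 1574 / 1971 / 1974.

810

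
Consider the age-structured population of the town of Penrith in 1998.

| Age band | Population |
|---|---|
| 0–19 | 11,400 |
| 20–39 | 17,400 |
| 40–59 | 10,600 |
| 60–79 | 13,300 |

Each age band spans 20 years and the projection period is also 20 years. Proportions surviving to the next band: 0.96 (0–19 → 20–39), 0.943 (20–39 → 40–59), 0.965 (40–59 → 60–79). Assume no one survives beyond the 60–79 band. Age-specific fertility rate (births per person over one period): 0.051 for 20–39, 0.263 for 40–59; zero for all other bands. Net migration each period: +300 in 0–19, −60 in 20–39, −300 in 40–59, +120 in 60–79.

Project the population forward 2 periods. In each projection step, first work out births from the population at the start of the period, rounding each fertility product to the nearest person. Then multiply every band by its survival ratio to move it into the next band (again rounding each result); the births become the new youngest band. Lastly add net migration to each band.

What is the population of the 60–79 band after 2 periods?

Period 1.
Births: 17400 × 0.051 = 887, 10600 × 0.263 = 2788 ⇒ total 3675
20–39: 11400 × 0.96 = 10944
40–59: 17400 × 0.943 = 16408
60–79: 10600 × 0.965 = 10229
Net migration: 0–19 + 300 → 3975; 20–39 − 60 → 10884; 40–59 − 300 → 16108; 60–79 + 120 → 10349
→ [3975, 10884, 16108, 10349]
Period 2.
Births: 10884 × 0.051 = 555, 16108 × 0.263 = 4236 ⇒ total 4791
20–39: 3975 × 0.96 = 3816
40–59: 10884 × 0.943 = 10264
60–79: 16108 × 0.965 = 15544
Net migration: 0–19 + 300 → 5091; 20–39 − 60 → 3756; 40–59 − 300 → 9964; 60–79 + 120 → 15664
→ [5091, 3756, 9964, 15664]

15664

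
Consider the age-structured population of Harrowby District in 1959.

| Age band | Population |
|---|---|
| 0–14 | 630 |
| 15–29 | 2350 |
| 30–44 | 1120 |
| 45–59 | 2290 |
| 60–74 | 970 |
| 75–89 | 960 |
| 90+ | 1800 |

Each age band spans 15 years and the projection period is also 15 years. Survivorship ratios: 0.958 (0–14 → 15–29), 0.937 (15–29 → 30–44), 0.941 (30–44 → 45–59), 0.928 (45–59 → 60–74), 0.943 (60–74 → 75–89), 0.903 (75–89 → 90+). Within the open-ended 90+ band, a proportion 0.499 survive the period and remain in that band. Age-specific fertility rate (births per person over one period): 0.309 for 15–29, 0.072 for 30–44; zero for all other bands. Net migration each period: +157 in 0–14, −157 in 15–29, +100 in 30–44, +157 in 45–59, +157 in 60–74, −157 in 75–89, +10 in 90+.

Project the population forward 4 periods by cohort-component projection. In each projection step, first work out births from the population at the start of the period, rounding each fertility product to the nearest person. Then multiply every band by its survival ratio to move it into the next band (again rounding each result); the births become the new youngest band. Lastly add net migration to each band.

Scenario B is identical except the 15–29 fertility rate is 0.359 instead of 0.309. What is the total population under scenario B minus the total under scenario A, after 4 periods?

225

— Period 1 —
Births: 2350 × 0.309 = 726 ; 1120 × 0.072 = 81 — total 807
15–29: 630 × 0.958 = 604
30–44: 2350 × 0.937 = 2202
45–59: 1120 × 0.941 = 1054
60–74: 2290 × 0.928 = 2125
75–89: 970 × 0.943 = 915
90+: 960 × 0.903 + 1800 × 0.499 = 867 + 898 = 1765
Net migration: 0–14 + 157 → 964; 15–29 − 157 → 447; 30–44 + 100 → 2302; 45–59 + 157 → 1211; 60–74 + 157 → 2282; 75–89 − 157 → 758; 90+ + 10 → 1775
Giving 964 / 447 / 2302 / 1211 / 2282 / 758 / 1775.
— Period 2 —
Births: 447 × 0.309 = 138 ; 2302 × 0.072 = 166 — total 304
15–29: 964 × 0.958 = 924
30–44: 447 × 0.937 = 419
45–59: 2302 × 0.941 = 2166
60–74: 1211 × 0.928 = 1124
75–89: 2282 × 0.943 = 2152
90+: 758 × 0.903 + 1775 × 0.499 = 684 + 886 = 1570
Net migration: 0–14 + 157 → 461; 15–29 − 157 → 767; 30–44 + 100 → 519; 45–59 + 157 → 2323; 60–74 + 157 → 1281; 75–89 − 157 → 1995; 90+ + 10 → 1580
Giving 461 / 767 / 519 / 2323 / 1281 / 1995 / 1580.
— Period 3 —
Births: 767 × 0.309 = 237 ; 519 × 0.072 = 37 — total 274
15–29: 461 × 0.958 = 442
30–44: 767 × 0.937 = 719
45–59: 519 × 0.941 = 488
60–74: 2323 × 0.928 = 2156
75–89: 1281 × 0.943 = 1208
90+: 1995 × 0.903 + 1580 × 0.499 = 1801 + 788 = 2589
Net migration: 0–14 + 157 → 431; 15–29 − 157 → 285; 30–44 + 100 → 819; 45–59 + 157 → 645; 60–74 + 157 → 2313; 75–89 − 157 → 1051; 90+ + 10 → 2599
Giving 431 / 285 / 819 / 645 / 2313 / 1051 / 2599.
— Period 4 —
Births: 285 × 0.309 = 88 ; 819 × 0.072 = 59 — total 147
15–29: 431 × 0.958 = 413
30–44: 285 × 0.937 = 267
45–59: 819 × 0.941 = 771
60–74: 645 × 0.928 = 599
75–89: 2313 × 0.943 = 2181
90+: 1051 × 0.903 + 2599 × 0.499 = 949 + 1297 = 2246
Net migration: 0–14 + 157 → 304; 15–29 − 157 → 256; 30–44 + 100 → 367; 45–59 + 157 → 928; 60–74 + 157 → 756; 75–89 − 157 → 2024; 90+ + 10 → 2256
Giving 304 / 256 / 367 / 928 / 756 / 2024 / 2256.
Scenario A total after 4 periods: 6891
Scenario B projection —
— Period 1 —
Births: 2350 × 0.359 = 844 ; 1120 × 0.072 = 81 — total 925
15–29: 630 × 0.958 = 604
30–44: 2350 × 0.937 = 2202
45–59: 1120 × 0.941 = 1054
60–74: 2290 × 0.928 = 2125
75–89: 970 × 0.943 = 915
90+: 960 × 0.903 + 1800 × 0.499 = 867 + 898 = 1765
Net migration: 0–14 + 157 → 1082; 15–29 − 157 → 447; 30–44 + 100 → 2302; 45–59 + 157 → 1211; 60–74 + 157 → 2282; 75–89 − 157 → 758; 90+ + 10 → 1775
Giving 1082 / 447 / 2302 / 1211 / 2282 / 758 / 1775.
— Period 2 —
Births: 447 × 0.359 = 160 ; 2302 × 0.072 = 166 — total 326
15–29: 1082 × 0.958 = 1037
30–44: 447 × 0.937 = 419
45–59: 2302 × 0.941 = 2166
60–74: 1211 × 0.928 = 1124
75–89: 2282 × 0.943 = 2152
90+: 758 × 0.903 + 1775 × 0.499 = 684 + 886 = 1570
Net migration: 0–14 + 157 → 483; 15–29 − 157 → 880; 30–44 + 100 → 519; 45–59 + 157 → 2323; 60–74 + 157 → 1281; 75–89 − 157 → 1995; 90+ + 10 → 1580
Giving 483 / 880 / 519 / 2323 / 1281 / 1995 / 1580.
— Period 3 —
Births: 880 × 0.359 = 316 ; 519 × 0.072 = 37 — total 353
15–29: 483 × 0.958 = 463
30–44: 880 × 0.937 = 825
45–59: 519 × 0.941 = 488
60–74: 2323 × 0.928 = 2156
75–89: 1281 × 0.943 = 1208
90+: 1995 × 0.903 + 1580 × 0.499 = 1801 + 788 = 2589
Net migration: 0–14 + 157 → 510; 15–29 − 157 → 306; 30–44 + 100 → 925; 45–59 + 157 → 645; 60–74 + 157 → 2313; 75–89 − 157 → 1051; 90+ + 10 → 2599
Giving 510 / 306 / 925 / 645 / 2313 / 1051 / 2599.
— Period 4 —
Births: 306 × 0.359 = 110 ; 925 × 0.072 = 67 — total 177
15–29: 510 × 0.958 = 489
30–44: 306 × 0.937 = 287
45–59: 925 × 0.941 = 870
60–74: 645 × 0.928 = 599
75–89: 2313 × 0.943 = 2181
90+: 1051 × 0.903 + 2599 × 0.499 = 949 + 1297 = 2246
Net migration: 0–14 + 157 → 334; 15–29 − 157 → 332; 30–44 + 100 → 387; 45–59 + 157 → 1027; 60–74 + 157 → 756; 75–89 − 157 → 2024; 90+ + 10 → 2256
Giving 334 / 332 / 387 / 1027 / 756 / 2024 / 2256.
Scenario B total after 4 periods: 7116
Difference B − A = 7116 − 6891 = 225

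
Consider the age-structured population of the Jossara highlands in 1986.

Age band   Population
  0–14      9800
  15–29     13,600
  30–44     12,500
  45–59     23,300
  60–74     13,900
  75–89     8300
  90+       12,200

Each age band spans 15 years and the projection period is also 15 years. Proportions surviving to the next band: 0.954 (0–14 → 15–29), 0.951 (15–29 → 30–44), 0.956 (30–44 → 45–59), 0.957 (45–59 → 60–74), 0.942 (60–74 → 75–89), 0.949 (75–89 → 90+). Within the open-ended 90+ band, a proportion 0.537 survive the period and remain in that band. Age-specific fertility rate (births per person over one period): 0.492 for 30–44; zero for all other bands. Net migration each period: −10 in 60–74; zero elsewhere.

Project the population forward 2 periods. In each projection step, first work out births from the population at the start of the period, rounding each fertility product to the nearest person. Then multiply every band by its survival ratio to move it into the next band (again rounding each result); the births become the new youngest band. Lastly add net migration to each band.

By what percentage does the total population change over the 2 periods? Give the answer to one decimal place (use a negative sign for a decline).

-8.0

(Groups numbered youngest = 1 to oldest = 7.)
After projecting period 1:
Births: 12500 × 0.492 = 6150
Group 2: 9800 × 0.954 = 9349
Group 3: 13600 × 0.951 = 12934
Group 4: 12500 × 0.956 = 11950
Group 5: 23300 × 0.957 = 22298
Group 6: 13900 × 0.942 = 13094
Group 7: 8300 × 0.949 + 12200 × 0.537 = 7877 + 6551 = 14428
Net migration: Group 5 − 10 → 22288
→ [6150, 9349, 12934, 11950, 22288, 13094, 14428]
After projecting period 2:
Births: 12934 × 0.492 = 6364
Group 2: 6150 × 0.954 = 5867
Group 3: 9349 × 0.951 = 8891
Group 4: 12934 × 0.956 = 12365
Group 5: 11950 × 0.957 = 11436
Group 6: 22288 × 0.942 = 20995
Group 7: 13094 × 0.949 + 14428 × 0.537 = 12426 + 7748 = 20174
Net migration: Group 5 − 10 → 11426
→ [6364, 5867, 8891, 12365, 11426, 20995, 20174]
Total: 93600 → 86082; change = -7518; percentage change = -8.0%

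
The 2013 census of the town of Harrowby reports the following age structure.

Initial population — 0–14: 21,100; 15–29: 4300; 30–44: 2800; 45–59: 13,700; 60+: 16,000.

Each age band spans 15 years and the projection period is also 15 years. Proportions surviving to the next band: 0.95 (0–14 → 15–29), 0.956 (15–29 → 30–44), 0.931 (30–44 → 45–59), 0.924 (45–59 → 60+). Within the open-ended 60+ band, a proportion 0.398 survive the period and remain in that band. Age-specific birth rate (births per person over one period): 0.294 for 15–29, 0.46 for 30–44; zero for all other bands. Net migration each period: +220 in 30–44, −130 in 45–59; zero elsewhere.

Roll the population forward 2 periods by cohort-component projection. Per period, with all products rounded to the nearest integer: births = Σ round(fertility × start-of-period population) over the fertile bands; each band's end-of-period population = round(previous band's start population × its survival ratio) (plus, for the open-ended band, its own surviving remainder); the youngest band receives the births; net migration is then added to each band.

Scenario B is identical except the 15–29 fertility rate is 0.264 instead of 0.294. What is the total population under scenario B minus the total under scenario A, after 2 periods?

Let band 1 be 0–14 through band 5 = 60+.
Period 1.
Births: 4300 × 0.294 = 1264  |  2800 × 0.46 = 1288 → total 2552
Band 2: 21100 × 0.95 = 20045
Band 3: 4300 × 0.956 = 4111
Band 4: 2800 × 0.931 = 2607
Band 5: 13700 × 0.924 + 16000 × 0.398 = 12659 + 6368 = 19027
Net migration: Band 3 + 220 → 4331; Band 4 − 130 → 2477
End of period: [2552, 20045, 4331, 2477, 19027]
Period 2.
Births: 20045 × 0.294 = 5893  |  4331 × 0.46 = 1992 → total 7885
Band 2: 2552 × 0.95 = 2424
Band 3: 20045 × 0.956 = 19163
Band 4: 4331 × 0.931 = 4032
Band 5: 2477 × 0.924 + 19027 × 0.398 = 2289 + 7573 = 9862
Net migration: Band 3 + 220 → 19383; Band 4 − 130 → 3902
End of period: [7885, 2424, 19383, 3902, 9862]
Scenario A total after 2 periods: 43456
Scenario B projection —
Period 1.
Births: 4300 × 0.264 = 1135  |  2800 × 0.46 = 1288 → total 2423
Band 2: 21100 × 0.95 = 20045
Band 3: 4300 × 0.956 = 4111
Band 4: 2800 × 0.931 = 2607
Band 5: 13700 × 0.924 + 16000 × 0.398 = 12659 + 6368 = 19027
Net migration: Band 3 + 220 → 4331; Band 4 − 130 → 2477
End of period: [2423, 20045, 4331, 2477, 19027]
Period 2.
Births: 20045 × 0.264 = 5292  |  4331 × 0.46 = 1992 → total 7284
Band 2: 2423 × 0.95 = 2302
Band 3: 20045 × 0.956 = 19163
Band 4: 4331 × 0.931 = 4032
Band 5: 2477 × 0.924 + 19027 × 0.398 = 2289 + 7573 = 9862
Net migration: Band 3 + 220 → 19383; Band 4 − 130 → 3902
End of period: [7284, 2302, 19383, 3902, 9862]
Scenario B total after 2 periods: 42733
Difference B − A = 42733 − 43456 = -723

-723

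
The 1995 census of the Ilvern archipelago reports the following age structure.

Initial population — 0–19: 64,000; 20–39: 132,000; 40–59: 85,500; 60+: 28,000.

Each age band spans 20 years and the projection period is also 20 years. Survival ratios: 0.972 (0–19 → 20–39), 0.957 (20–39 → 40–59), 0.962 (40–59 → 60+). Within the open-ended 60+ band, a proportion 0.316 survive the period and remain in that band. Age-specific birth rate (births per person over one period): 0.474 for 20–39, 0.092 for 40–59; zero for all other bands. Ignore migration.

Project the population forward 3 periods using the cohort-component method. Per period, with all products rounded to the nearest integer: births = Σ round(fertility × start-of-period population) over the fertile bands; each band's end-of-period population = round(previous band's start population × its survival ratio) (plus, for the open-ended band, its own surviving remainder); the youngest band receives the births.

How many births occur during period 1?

70434

Period 1:
Births: 132000 × 0.474 = 62568  |  85500 × 0.092 = 7866 ⇒ total 70434
20–39: 64000 × 0.972 = 62208
40–59: 132000 × 0.957 = 126324
60+: 85500 × 0.962 + 28000 × 0.316 = 82251 + 8848 = 91099
End of period: [70434, 62208, 126324, 91099]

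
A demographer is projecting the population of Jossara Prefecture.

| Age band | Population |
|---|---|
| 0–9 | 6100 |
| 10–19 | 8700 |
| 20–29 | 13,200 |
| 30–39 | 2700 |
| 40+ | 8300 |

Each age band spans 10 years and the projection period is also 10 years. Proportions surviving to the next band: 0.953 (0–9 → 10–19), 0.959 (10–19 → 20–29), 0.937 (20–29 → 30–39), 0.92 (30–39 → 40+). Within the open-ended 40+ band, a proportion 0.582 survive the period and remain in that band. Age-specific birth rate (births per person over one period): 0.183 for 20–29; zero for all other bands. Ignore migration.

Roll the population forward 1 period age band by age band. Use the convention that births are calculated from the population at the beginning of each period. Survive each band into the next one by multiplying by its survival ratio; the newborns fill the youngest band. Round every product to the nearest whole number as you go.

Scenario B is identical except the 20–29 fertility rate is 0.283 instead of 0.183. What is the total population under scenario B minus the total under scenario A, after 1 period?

1320

(Groups numbered youngest = 1 to oldest = 5.)
After projecting period 1:
Births: 13200 × 0.183 = 2416
Group 2: 6100 × 0.953 = 5813
Group 3: 8700 × 0.959 = 8343
Group 4: 13200 × 0.937 = 12368
Group 5: 2700 × 0.92 + 8300 × 0.582 = 2484 + 4831 = 7315
Giving 2416 / 5813 / 8343 / 12368 / 7315.
Scenario A total after 1 period: 36255
Scenario B projection —
After projecting period 1:
Births: 13200 × 0.283 = 3736
Group 2: 6100 × 0.953 = 5813
Group 3: 8700 × 0.959 = 8343
Group 4: 13200 × 0.937 = 12368
Group 5: 2700 × 0.92 + 8300 × 0.582 = 2484 + 4831 = 7315
Giving 3736 / 5813 / 8343 / 12368 / 7315.
Scenario B total after 1 period: 37575
Difference B − A = 37575 − 36255 = 1320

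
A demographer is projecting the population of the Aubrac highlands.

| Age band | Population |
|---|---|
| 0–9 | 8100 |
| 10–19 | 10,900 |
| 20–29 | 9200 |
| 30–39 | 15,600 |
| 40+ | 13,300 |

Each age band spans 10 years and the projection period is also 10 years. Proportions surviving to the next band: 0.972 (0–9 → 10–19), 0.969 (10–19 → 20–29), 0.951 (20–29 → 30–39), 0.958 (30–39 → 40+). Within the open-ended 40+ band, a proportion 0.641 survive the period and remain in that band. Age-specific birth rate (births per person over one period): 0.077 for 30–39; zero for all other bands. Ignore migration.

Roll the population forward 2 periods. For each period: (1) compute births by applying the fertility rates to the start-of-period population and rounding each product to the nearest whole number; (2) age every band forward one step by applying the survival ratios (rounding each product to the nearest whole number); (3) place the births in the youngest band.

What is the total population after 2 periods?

Let band 1 be 0–9 through band 5 = 40+.
Period 1:
Births: 15600 × 0.077 = 1201
Band 2: 8100 × 0.972 = 7873
Band 3: 10900 × 0.969 = 10562
Band 4: 9200 × 0.951 = 8749
Band 5: 15600 × 0.958 + 13300 × 0.641 = 14945 + 8525 = 23470
Population now: 0–9=1201, 10–19=7873, 20–29=10562, 30–39=8749, 40+=23470
Period 2:
Births: 8749 × 0.077 = 674
Band 2: 1201 × 0.972 = 1167
Band 3: 7873 × 0.969 = 7629
Band 4: 10562 × 0.951 = 10044
Band 5: 8749 × 0.958 + 23470 × 0.641 = 8382 + 15044 = 23426
Population now: 0–9=674, 10–19=1167, 20–29=7629, 30–39=10044, 40+=23426
Total after period 2: 674 + 1167 + 7629 + 10044 + 23426 = 42940

42940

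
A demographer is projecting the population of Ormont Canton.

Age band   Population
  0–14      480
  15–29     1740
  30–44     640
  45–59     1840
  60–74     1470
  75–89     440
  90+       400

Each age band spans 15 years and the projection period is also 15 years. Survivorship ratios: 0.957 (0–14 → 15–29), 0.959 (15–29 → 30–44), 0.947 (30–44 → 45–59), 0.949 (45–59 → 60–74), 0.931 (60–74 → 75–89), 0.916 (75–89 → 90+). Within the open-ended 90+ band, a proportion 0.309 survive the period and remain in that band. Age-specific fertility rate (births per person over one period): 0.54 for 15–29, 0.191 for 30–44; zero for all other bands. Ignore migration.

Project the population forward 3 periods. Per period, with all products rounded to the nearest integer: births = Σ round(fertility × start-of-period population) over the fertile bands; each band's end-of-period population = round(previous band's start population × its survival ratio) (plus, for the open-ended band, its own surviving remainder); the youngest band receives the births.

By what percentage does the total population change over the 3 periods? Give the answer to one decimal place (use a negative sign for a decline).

After projecting period 1:
Births: 1740 × 0.54 = 940, 640 × 0.191 = 122 → total 1062
15–29: 480 × 0.957 = 459
30–44: 1740 × 0.959 = 1669
45–59: 640 × 0.947 = 606
60–74: 1840 × 0.949 = 1746
75–89: 1470 × 0.931 = 1369
90+: 440 × 0.916 + 400 × 0.309 = 403 + 124 = 527
Giving 1062 / 459 / 1669 / 606 / 1746 / 1369 / 527.
After projecting period 2:
Births: 459 × 0.54 = 248, 1669 × 0.191 = 319 → total 567
15–29: 1062 × 0.957 = 1016
30–44: 459 × 0.959 = 440
45–59: 1669 × 0.947 = 1581
60–74: 606 × 0.949 = 575
75–89: 1746 × 0.931 = 1626
90+: 1369 × 0.916 + 527 × 0.309 = 1254 + 163 = 1417
Giving 567 / 1016 / 440 / 1581 / 575 / 1626 / 1417.
After projecting period 3:
Births: 1016 × 0.54 = 549, 440 × 0.191 = 84 → total 633
15–29: 567 × 0.957 = 543
30–44: 1016 × 0.959 = 974
45–59: 440 × 0.947 = 417
60–74: 1581 × 0.949 = 1500
75–89: 575 × 0.931 = 535
90+: 1626 × 0.916 + 1417 × 0.309 = 1489 + 438 = 1927
Giving 633 / 543 / 974 / 417 / 1500 / 535 / 1927.
Total: 7010 → 6529; change = -481; percentage change = -6.9%

-6.9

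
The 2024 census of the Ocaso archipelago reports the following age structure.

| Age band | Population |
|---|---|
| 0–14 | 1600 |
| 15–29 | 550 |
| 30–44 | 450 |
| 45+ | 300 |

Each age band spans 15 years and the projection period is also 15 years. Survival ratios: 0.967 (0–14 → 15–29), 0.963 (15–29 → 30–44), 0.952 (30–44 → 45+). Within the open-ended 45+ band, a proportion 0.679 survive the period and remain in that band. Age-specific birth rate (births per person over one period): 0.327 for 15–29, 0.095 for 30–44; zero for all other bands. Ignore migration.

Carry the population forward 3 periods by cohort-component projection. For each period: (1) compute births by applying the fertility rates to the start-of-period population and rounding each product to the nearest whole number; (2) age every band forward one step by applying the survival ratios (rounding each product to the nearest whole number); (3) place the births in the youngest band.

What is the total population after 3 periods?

Let group 1 be 0–14 through group 4 = 45+.
[period 1]
Births: 550 × 0.327 = 180  |  450 × 0.095 = 43 ⇒ total 223
Group 2: 1600 × 0.967 = 1547
Group 3: 550 × 0.963 = 530
Group 4: 450 × 0.952 + 300 × 0.679 = 428 + 204 = 632
Giving 223 / 1547 / 530 / 632.
[period 2]
Births: 1547 × 0.327 = 506  |  530 × 0.095 = 50 ⇒ total 556
Group 2: 223 × 0.967 = 216
Group 3: 1547 × 0.963 = 1490
Group 4: 530 × 0.952 + 632 × 0.679 = 505 + 429 = 934
Giving 556 / 216 / 1490 / 934.
[period 3]
Births: 216 × 0.327 = 71  |  1490 × 0.095 = 142 ⇒ total 213
Group 2: 556 × 0.967 = 538
Group 3: 216 × 0.963 = 208
Group 4: 1490 × 0.952 + 934 × 0.679 = 1418 + 634 = 2052
Giving 213 / 538 / 208 / 2052.
Total after period 3: 213 + 538 + 208 + 2052 = 3011

3011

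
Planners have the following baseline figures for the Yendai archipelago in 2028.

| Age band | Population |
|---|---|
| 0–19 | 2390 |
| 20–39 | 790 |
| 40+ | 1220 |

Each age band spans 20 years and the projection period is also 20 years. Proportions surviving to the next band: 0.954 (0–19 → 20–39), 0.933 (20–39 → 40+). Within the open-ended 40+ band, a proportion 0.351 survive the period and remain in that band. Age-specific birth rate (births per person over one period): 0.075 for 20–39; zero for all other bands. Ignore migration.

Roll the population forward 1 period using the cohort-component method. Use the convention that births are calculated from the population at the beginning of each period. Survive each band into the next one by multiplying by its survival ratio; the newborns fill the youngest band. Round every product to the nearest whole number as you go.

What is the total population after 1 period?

Period 1.
Births: 790 × 0.075 = 59
20–39: 2390 × 0.954 = 2280
40+: 790 × 0.933 + 1220 × 0.351 = 737 + 428 = 1165
Population now: 0–19=59, 20–39=2280, 40+=1165
Total after period 1: 59 + 2280 + 1165 = 3504

3504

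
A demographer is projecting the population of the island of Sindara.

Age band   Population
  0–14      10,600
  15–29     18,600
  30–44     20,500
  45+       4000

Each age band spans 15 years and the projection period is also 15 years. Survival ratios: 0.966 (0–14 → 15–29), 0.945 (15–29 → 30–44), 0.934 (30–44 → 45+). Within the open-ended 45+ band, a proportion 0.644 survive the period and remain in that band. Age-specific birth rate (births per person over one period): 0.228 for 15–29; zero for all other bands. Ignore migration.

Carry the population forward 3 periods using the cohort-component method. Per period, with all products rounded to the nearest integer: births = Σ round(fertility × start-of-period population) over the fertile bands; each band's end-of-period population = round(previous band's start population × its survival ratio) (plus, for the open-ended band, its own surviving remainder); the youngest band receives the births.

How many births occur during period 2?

Period 1.
Births: 18600 * 0.228 = 4241
15–29: 10600 * 0.966 = 10240
30–44: 18600 * 0.945 = 17577
45+: 20500 * 0.934 + 4000 * 0.644 = 19147 + 2576 = 21723
Population now: 0–14=4241, 15–29=10240, 30–44=17577, 45+=21723
Period 2.
Births: 10240 * 0.228 = 2335
15–29: 4241 * 0.966 = 4097
30–44: 10240 * 0.945 = 9677
45+: 17577 * 0.934 + 21723 * 0.644 = 16417 + 13990 = 30407
Population now: 0–14=2335, 15–29=4097, 30–44=9677, 45+=30407

2335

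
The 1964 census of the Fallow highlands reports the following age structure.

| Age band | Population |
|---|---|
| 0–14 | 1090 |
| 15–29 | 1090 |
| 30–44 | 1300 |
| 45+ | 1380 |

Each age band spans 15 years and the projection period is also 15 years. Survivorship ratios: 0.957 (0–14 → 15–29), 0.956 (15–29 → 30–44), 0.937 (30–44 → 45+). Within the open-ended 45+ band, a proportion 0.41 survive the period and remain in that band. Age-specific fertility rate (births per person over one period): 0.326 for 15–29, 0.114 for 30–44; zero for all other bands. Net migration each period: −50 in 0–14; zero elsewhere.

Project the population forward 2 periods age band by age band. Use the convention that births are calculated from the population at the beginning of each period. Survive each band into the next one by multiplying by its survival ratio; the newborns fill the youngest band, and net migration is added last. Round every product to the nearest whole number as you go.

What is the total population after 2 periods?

3547

Period 1.
Births: 1090 × 0.326 = 355  |  1300 × 0.114 = 148 → 503
15–29: 1090 × 0.957 = 1043
30–44: 1090 × 0.956 = 1042
45+: 1300 × 0.937 + 1380 × 0.41 = 1218 + 566 = 1784
Net migration: 0–14 − 50 → 453
End of period: [453, 1043, 1042, 1784]
Period 2.
Births: 1043 × 0.326 = 340  |  1042 × 0.114 = 119 → 459
15–29: 453 × 0.957 = 434
30–44: 1043 × 0.956 = 997
45+: 1042 × 0.937 + 1784 × 0.41 = 976 + 731 = 1707
Net migration: 0–14 − 50 → 409
End of period: [409, 434, 997, 1707]
Total after period 2: 409 + 434 + 997 + 1707 = 3547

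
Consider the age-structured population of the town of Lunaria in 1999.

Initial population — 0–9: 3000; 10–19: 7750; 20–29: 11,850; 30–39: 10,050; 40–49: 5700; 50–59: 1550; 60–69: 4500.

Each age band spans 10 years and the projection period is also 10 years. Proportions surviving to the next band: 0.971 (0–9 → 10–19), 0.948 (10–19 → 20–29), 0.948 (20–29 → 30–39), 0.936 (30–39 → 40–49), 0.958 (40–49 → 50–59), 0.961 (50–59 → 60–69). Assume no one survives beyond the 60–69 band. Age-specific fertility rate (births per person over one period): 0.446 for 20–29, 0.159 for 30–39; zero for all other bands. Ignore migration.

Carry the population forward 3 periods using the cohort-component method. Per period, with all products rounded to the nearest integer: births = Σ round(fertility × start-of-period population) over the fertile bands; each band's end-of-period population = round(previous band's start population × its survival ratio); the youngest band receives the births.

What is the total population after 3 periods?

Numbering the bands 1..7 from youngest to oldest:
After projecting period 1:
Births: 11850 × 0.446 = 5285  |  10050 × 0.159 = 1598 → total 6883
Band 2: 3000 × 0.971 = 2913
Band 3: 7750 × 0.948 = 7347
Band 4: 11850 × 0.948 = 11234
Band 5: 10050 × 0.936 = 9407
Band 6: 5700 × 0.958 = 5461
Band 7: 1550 × 0.961 = 1490
Population now: 0–9=6883, 10–19=2913, 20–29=7347, 30–39=11234, 40–49=9407, 50–59=5461, 60–69=1490
After projecting period 2:
Births: 7347 × 0.446 = 3277  |  11234 × 0.159 = 1786 → total 5063
Band 2: 6883 × 0.971 = 6683
Band 3: 2913 × 0.948 = 2762
Band 4: 7347 × 0.948 = 6965
Band 5: 11234 × 0.936 = 10515
Band 6: 9407 × 0.958 = 9012
Band 7: 5461 × 0.961 = 5248
Population now: 0–9=5063, 10–19=6683, 20–29=2762, 30–39=6965, 40–49=10515, 50–59=9012, 60–69=5248
After projecting period 3:
Births: 2762 × 0.446 = 1232  |  6965 × 0.159 = 1107 → total 2339
Band 2: 5063 × 0.971 = 4916
Band 3: 6683 × 0.948 = 6335
Band 4: 2762 × 0.948 = 2618
Band 5: 6965 × 0.936 = 6519
Band 6: 10515 × 0.958 = 10073
Band 7: 9012 × 0.961 = 8661
Population now: 0–9=2339, 10–19=4916, 20–29=6335, 30–39=2618, 40–49=6519, 50–59=10073, 60–69=8661
Total after period 3: 2339 + 4916 + 6335 + 2618 + 6519 + 10073 + 8661 = 41461

41461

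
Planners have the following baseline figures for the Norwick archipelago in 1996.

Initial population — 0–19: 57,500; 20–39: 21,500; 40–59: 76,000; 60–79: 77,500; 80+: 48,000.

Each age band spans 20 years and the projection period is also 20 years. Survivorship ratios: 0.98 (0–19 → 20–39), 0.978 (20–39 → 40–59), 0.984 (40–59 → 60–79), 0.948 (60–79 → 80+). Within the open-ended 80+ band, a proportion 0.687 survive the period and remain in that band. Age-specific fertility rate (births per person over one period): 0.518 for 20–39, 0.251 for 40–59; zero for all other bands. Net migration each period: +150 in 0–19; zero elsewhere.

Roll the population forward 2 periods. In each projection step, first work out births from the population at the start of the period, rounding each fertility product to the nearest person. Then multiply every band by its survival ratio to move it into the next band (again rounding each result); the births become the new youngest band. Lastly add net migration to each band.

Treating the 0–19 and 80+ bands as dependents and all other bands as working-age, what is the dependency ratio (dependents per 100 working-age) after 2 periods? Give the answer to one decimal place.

Call the bands 1 to 5, youngest first.
Period 1:
Births: 21500 * 0.518 = 11137 ; 76000 * 0.251 = 19076 — total 30213
Band 2: 57500 * 0.98 = 56350
Band 3: 21500 * 0.978 = 21027
Band 4: 76000 * 0.984 = 74784
Band 5: 77500 * 0.948 + 48000 * 0.687 = 73470 + 32976 = 106446
Net migration: Band 1 + 150 → 30363
Giving 30363 / 56350 / 21027 / 74784 / 106446.
Period 2:
Births: 56350 * 0.518 = 29189 ; 21027 * 0.251 = 5278 — total 34467
Band 2: 30363 * 0.98 = 29756
Band 3: 56350 * 0.978 = 55110
Band 4: 21027 * 0.984 = 20691
Band 5: 74784 * 0.948 + 106446 * 0.687 = 70895 + 73128 = 144023
Net migration: Band 1 + 150 → 34617
Giving 34617 / 29756 / 55110 / 20691 / 144023.
Dependents (band 0–19 + band 80+) = 34617 + 144023 = 178640; working-age = 105557; ratio = 178640/105557 × 100 = 169.2

169.2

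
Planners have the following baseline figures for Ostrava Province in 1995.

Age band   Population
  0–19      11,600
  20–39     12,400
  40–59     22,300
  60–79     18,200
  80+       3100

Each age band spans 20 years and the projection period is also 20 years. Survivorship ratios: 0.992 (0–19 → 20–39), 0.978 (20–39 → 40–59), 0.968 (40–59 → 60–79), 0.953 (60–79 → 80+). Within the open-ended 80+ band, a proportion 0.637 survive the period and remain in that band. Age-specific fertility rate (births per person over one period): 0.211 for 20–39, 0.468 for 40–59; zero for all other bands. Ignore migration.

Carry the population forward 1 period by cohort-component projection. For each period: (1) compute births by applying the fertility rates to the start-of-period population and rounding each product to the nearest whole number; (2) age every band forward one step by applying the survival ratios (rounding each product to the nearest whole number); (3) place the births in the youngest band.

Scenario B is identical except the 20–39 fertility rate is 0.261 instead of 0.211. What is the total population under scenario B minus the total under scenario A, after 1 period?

620

Numbering the bands 1..5 from youngest to oldest:
Period 1.
Births: 12400 × 0.211 = 2616  |  22300 × 0.468 = 10436 ⇒ total 13052
Band 2: 11600 × 0.992 = 11507
Band 3: 12400 × 0.978 = 12127
Band 4: 22300 × 0.968 = 21586
Band 5: 18200 × 0.953 + 3100 × 0.637 = 17345 + 1975 = 19320
Population now: 0–19=13052, 20–39=11507, 40–59=12127, 60–79=21586, 80+=19320
Scenario A total after 1 period: 77592
Scenario B projection —
Period 1.
Births: 12400 × 0.261 = 3236  |  22300 × 0.468 = 10436 ⇒ total 13672
Band 2: 11600 × 0.992 = 11507
Band 3: 12400 × 0.978 = 12127
Band 4: 22300 × 0.968 = 21586
Band 5: 18200 × 0.953 + 3100 × 0.637 = 17345 + 1975 = 19320
Population now: 0–19=13672, 20–39=11507, 40–59=12127, 60–79=21586, 80+=19320
Scenario B total after 1 period: 78212
Difference B − A = 78212 − 77592 = 620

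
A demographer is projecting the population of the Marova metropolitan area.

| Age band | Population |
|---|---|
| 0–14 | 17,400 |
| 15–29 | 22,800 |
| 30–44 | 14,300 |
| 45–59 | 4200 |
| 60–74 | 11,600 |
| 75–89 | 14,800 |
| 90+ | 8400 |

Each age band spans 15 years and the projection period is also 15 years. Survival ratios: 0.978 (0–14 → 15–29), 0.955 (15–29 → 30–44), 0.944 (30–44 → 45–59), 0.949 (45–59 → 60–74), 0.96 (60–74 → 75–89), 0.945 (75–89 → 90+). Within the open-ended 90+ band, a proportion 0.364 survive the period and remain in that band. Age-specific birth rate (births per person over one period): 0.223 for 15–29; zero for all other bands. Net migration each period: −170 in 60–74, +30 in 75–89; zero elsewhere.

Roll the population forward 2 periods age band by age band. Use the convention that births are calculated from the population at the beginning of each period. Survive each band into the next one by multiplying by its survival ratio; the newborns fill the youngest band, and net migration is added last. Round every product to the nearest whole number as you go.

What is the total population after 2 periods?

(Groups numbered youngest = 1 to oldest = 7.)
Period 1.
Births: 22800 × 0.223 = 5084
Group 2: 17400 × 0.978 = 17017
Group 3: 22800 × 0.955 = 21774
Group 4: 14300 × 0.944 = 13499
Group 5: 4200 × 0.949 = 3986
Group 6: 11600 × 0.96 = 11136
Group 7: 14800 × 0.945 + 8400 × 0.364 = 13986 + 3058 = 17044
Net migration: Group 5 − 170 → 3816; Group 6 + 30 → 11166
→ [5084, 17017, 21774, 13499, 3816, 11166, 17044]
Period 2.
Births: 17017 × 0.223 = 3795
Group 2: 5084 × 0.978 = 4972
Group 3: 17017 × 0.955 = 16251
Group 4: 21774 × 0.944 = 20555
Group 5: 13499 × 0.949 = 12811
Group 6: 3816 × 0.96 = 3663
Group 7: 11166 × 0.945 + 17044 × 0.364 = 10552 + 6204 = 16756
Net migration: Group 5 − 170 → 12641; Group 6 + 30 → 3693
→ [3795, 4972, 16251, 20555, 12641, 3693, 16756]
Total after period 2: 3795 + 4972 + 16251 + 20555 + 12641 + 3693 + 16756 = 78663

78663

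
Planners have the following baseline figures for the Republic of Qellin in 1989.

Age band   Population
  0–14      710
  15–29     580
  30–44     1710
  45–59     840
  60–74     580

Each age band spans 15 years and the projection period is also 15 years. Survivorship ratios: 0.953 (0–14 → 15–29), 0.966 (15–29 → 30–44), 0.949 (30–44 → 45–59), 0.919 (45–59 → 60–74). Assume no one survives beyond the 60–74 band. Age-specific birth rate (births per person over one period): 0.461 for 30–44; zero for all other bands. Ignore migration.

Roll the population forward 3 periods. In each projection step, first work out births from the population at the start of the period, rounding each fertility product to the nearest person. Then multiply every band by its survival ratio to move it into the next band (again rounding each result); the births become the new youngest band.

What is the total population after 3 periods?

Numbering the groups 1..5 from youngest to oldest:
Period 1:
Births: 1710 × 0.461 = 788
Group 2: 710 × 0.953 = 677
Group 3: 580 × 0.966 = 560
Group 4: 1710 × 0.949 = 1623
Group 5: 840 × 0.919 = 772
Population now: 0–14=788, 15–29=677, 30–44=560, 45–59=1623, 60–74=772
Period 2:
Births: 560 × 0.461 = 258
Group 2: 788 × 0.953 = 751
Group 3: 677 × 0.966 = 654
Group 4: 560 × 0.949 = 531
Group 5: 1623 × 0.919 = 1492
Population now: 0–14=258, 15–29=751, 30–44=654, 45–59=531, 60–74=1492
Period 3:
Births: 654 × 0.461 = 301
Group 2: 258 × 0.953 = 246
Group 3: 751 × 0.966 = 725
Group 4: 654 × 0.949 = 621
Group 5: 531 × 0.919 = 488
Population now: 0–14=301, 15–29=246, 30–44=725, 45–59=621, 60–74=488
Total after period 3: 301 + 246 + 725 + 621 + 488 = 2381

2381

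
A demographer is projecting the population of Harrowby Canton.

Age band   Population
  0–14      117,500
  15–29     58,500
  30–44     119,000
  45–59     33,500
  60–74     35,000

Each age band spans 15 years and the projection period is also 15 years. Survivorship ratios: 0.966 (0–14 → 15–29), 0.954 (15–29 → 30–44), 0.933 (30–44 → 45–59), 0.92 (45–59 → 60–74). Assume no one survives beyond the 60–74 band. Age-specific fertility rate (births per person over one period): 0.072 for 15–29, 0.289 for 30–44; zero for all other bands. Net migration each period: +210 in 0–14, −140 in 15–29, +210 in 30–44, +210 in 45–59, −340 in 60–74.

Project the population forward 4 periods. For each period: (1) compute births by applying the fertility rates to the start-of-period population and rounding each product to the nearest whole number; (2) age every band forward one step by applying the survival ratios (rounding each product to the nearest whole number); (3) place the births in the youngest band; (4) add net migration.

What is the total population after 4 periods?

After projecting period 1:
Births: 58500 * 0.072 = 4212, 119000 * 0.289 = 34391 — total 38603
15–29: 117500 * 0.966 = 113505
30–44: 58500 * 0.954 = 55809
45–59: 119000 * 0.933 = 111027
60–74: 33500 * 0.92 = 30820
Net migration: 0–14 + 210 → 38813; 15–29 − 140 → 113365; 30–44 + 210 → 56019; 45–59 + 210 → 111237; 60–74 − 340 → 30480
→ [38813, 113365, 56019, 111237, 30480]
After projecting period 2:
Births: 113365 * 0.072 = 8162, 56019 * 0.289 = 16189 — total 24351
15–29: 38813 * 0.966 = 37493
30–44: 113365 * 0.954 = 108150
45–59: 56019 * 0.933 = 52266
60–74: 111237 * 0.92 = 102338
Net migration: 0–14 + 210 → 24561; 15–29 − 140 → 37353; 30–44 + 210 → 108360; 45–59 + 210 → 52476; 60–74 − 340 → 101998
→ [24561, 37353, 108360, 52476, 101998]
After projecting period 3:
Births: 37353 * 0.072 = 2689, 108360 * 0.289 = 31316 — total 34005
15–29: 24561 * 0.966 = 23726
30–44: 37353 * 0.954 = 35635
45–59: 108360 * 0.933 = 101100
60–74: 52476 * 0.92 = 48278
Net migration: 0–14 + 210 → 34215; 15–29 − 140 → 23586; 30–44 + 210 → 35845; 45–59 + 210 → 101310; 60–74 − 340 → 47938
→ [34215, 23586, 35845, 101310, 47938]
After projecting period 4:
Births: 23586 * 0.072 = 1698, 35845 * 0.289 = 10359 — total 12057
15–29: 34215 * 0.966 = 33052
30–44: 23586 * 0.954 = 22501
45–59: 35845 * 0.933 = 33443
60–74: 101310 * 0.92 = 93205
Net migration: 0–14 + 210 → 12267; 15–29 − 140 → 32912; 30–44 + 210 → 22711; 45–59 + 210 → 33653; 60–74 − 340 → 92865
→ [12267, 32912, 22711, 33653, 92865]
Total after period 4: 12267 + 32912 + 22711 + 33653 + 92865 = 194408

194408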